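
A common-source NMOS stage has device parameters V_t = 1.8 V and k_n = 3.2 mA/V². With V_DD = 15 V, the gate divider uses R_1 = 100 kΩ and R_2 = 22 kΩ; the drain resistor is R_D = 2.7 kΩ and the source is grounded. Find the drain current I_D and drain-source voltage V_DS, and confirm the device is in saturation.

V_G = V_DD·R_2/(R_1+R_2) = 15×22/122 = 2.7 V. With the source grounded, V_GS = V_G = 2.7 V.
Assume saturation: I_D = (k_n/2)(V_GS − V_t)² = (3.2/2)×(2.7 − 1.8)² = 1.6×0.905² = 1.31 mA.
V_DS = V_DD − I_D·R_D = 15 − 1.31×2.7 = 11.5 V.
Saturation requires V_DS ≥ V_GS − V_t = 0.905 V; 11.5 ≥ 0.905 ✓.

I_D ≈ 1.3 mA, V_DS ≈ 11 V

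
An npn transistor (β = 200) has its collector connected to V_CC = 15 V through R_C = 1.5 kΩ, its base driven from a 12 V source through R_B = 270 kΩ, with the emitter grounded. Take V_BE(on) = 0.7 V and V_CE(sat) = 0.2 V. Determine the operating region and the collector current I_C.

Assume active. Base-emitter loop: I_B = (V_BB − V_BE)/R_B = (12 − 0.7)/270 = 0.0419 mA.
I_C = β·I_B = 200×0.0419 = 8.37 mA.
V_CE = V_CC − I_C·R_C = 15 − 8.37×1.5 = 2.44 V > V_CE(sat), so the active-region assumption holds.

active; I_C ≈ 8.4 mA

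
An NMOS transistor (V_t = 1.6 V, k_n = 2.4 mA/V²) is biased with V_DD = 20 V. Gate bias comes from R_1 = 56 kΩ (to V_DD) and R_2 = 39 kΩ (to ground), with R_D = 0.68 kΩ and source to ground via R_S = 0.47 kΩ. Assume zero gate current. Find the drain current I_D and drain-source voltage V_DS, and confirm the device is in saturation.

I_D ≈ 8.4 mA, V_DS ≈ 10 V

V_G = V_DD·R_2/(R_1+R_2) = 20×39/95 = 8.21 V.
Assume saturation: I_D = (k_n/2)(V_GS − V_t)² with V_GS = V_G − I_D·R_S = 8.21 − 0.47·I_D.
Substituting gives 0.265·I_D² − 8.46·I_D + 52.4 = 0, with roots I_D = 8.43 or 23.5 mA.
The root I_D = 23.5 mA gives V_GS = -2.82 V ≤ V_t, so take I_D = 8.43 mA.
Then V_GS = 4.25 V and V_DS = V_DD − I_D(R_D+R_S) = 20 − 8.43×1.15 = 10.3 V.
Saturation requires V_DS ≥ V_GS − V_t = 2.65 V; 10.3 ≥ 2.65 ✓.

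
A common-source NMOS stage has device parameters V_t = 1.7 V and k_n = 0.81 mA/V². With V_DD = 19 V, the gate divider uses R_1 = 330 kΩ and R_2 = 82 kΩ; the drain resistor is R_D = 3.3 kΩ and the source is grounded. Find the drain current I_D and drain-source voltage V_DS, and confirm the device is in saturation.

V_G = V_DD·R_2/(R_1+R_2) = 19×82/412 = 3.78 V. With the source grounded, V_GS = V_G = 3.78 V.
Assume saturation: I_D = (k_n/2)(V_GS − V_t)² = (0.81/2)×(3.78 − 1.7)² = 0.405×2.08² = 1.75 mA.
V_DS = V_DD − I_D·R_D = 19 − 1.75×3.3 = 13.2 V.
Saturation requires V_DS ≥ V_GS − V_t = 2.08 V; 13.2 ≥ 2.08 ✓.

I_D ≈ 1.8 mA, V_DS ≈ 13 V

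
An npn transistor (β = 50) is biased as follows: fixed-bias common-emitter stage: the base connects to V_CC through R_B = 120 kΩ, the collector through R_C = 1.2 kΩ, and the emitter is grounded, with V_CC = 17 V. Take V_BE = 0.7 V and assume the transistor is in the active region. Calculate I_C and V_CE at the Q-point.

I_C ≈ 6.8 mA, V_CE ≈ 8.8 V

Base loop: V_CC = I_B·R_B + V_BE, so I_B = (17 − 0.7)/120 kΩ = 0.136 mA.
In the active region I_C = β·I_B = 50 × 0.136 = 6.79 mA.
Collector loop: V_CE = V_CC − I_C·R_C = 17 − 6.79×1.2 = 8.85 V.
Since V_CE = 8.85 V > V_CE(sat) ≈ 0.2 V, the transistor is in the active region as assumed.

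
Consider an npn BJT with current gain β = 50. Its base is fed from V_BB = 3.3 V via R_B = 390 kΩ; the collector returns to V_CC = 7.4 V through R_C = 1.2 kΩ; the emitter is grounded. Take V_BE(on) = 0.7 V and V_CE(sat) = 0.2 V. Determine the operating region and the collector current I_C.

active; I_C ≈ 0.33 mA

Assume active. Base-emitter loop: I_B = (V_BB − V_BE)/R_B = (3.3 − 0.7)/390 = 0.00667 mA.
I_C = β·I_B = 50×0.00667 = 0.333 mA.
V_CE = V_CC − I_C·R_C = 7.4 − 0.333×1.2 = 7 V > V_CE(sat), so the active-region assumption holds.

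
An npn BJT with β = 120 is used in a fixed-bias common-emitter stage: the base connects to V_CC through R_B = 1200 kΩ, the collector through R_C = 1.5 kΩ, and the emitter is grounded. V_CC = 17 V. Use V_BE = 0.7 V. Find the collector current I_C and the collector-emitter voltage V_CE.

I_C ≈ 1.6 mA, V_CE ≈ 15 V

Base loop: V_CC = I_B·R_B + V_BE, so I_B = (17 − 0.7)/1200 kΩ = 0.0136 mA.
In the active region I_C = β·I_B = 120 × 0.0136 = 1.63 mA.
Collector loop: V_CE = V_CC − I_C·R_C = 17 − 1.63×1.5 = 14.6 V.
Since V_CE = 14.6 V > V_CE(sat) ≈ 0.2 V, the transistor is in the active region as assumed.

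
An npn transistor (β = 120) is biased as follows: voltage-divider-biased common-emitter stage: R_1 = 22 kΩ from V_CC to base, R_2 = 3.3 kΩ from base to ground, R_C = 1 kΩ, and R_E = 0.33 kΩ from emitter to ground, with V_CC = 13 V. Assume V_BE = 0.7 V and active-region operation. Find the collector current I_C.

I_C ≈ 2.8 mA

Thevenize the base divider: V_Th = V_CC·R_2/(R_1+R_2) = 13×3.3/25.3 = 1.7 V, R_Th = R_1‖R_2 = 2.87 kΩ.
Base-emitter loop: V_Th = I_B·R_Th + V_BE + (β+1)I_B·R_E, so I_B = (1.7 − 0.7) / (2.87 + 121×0.33) = 0.0233 mA.
I_C = β·I_B = 120×0.0233 = 2.79 mA, and I_E = (β+1)I_B = 2.81 mA.
V_CE = V_CC − I_C·R_C − I_E·R_E = 13 − 2.79×1 − 2.81×0.33 = 9.28 V.
V_CE = 9.28 V > 0.2 V confirms active-region operation.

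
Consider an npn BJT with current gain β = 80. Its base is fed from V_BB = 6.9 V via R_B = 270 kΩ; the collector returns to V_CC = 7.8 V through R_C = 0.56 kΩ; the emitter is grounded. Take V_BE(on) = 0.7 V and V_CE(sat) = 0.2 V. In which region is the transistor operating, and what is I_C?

Assume active. Base-emitter loop: I_B = (V_BB − V_BE)/R_B = (6.9 − 0.7)/270 = 0.023 mA.
I_C = β·I_B = 80×0.023 = 1.84 mA.
V_CE = V_CC − I_C·R_C = 7.8 − 1.84×0.56 = 6.77 V > V_CE(sat), so the active-region assumption holds.

active; I_C ≈ 1.8 mA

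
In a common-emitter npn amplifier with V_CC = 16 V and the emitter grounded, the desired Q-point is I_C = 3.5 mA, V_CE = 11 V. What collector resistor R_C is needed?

Collector loop: V_CC = I_C·R_C + V_CE.
R_C = (V_CC − V_CE)/I_C = (16 − 11)/3.5 = 1.43 kΩ.

R_C ≈ 1.4 kΩ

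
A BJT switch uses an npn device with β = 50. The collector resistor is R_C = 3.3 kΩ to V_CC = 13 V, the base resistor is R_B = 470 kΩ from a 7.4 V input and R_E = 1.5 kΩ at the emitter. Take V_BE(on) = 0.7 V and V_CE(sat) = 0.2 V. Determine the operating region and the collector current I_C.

Assume active. Base-emitter loop: I_B = (V_BB − V_BE)/(R_B + (β+1)R_E) = (7.4 − 0.7)/(470 + 51×1.5) = 0.0123 mA.
I_C = β·I_B = 50×0.0123 = 0.613 mA.
V_CE = V_CC − I_C·R_C − I_E·R_E = 13 − 0.613×3.3 − 0.625×1.5 = 10 V > V_CE(sat), so the active-region assumption holds.

active; I_C ≈ 0.61 mA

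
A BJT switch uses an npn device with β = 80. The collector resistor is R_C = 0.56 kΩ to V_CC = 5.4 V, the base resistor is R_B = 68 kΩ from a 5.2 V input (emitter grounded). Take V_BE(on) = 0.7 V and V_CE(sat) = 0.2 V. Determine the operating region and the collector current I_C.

Assume active. Base-emitter loop: I_B = (V_BB − V_BE)/R_B = (5.2 − 0.7)/68 = 0.0662 mA.
I_C = β·I_B = 80×0.0662 = 5.29 mA.
V_CE = V_CC − I_C·R_C = 5.4 − 5.29×0.56 = 2.44 V > V_CE(sat), so the active-region assumption holds.

active; I_C ≈ 5.3 mA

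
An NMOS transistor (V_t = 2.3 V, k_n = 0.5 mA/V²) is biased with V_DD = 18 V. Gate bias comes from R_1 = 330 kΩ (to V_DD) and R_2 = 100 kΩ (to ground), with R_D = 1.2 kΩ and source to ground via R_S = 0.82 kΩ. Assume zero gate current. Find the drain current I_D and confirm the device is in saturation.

V_G = V_DD·R_2/(R_1+R_2) = 18×100/430 = 4.19 V.
Assume saturation: I_D = (k_n/2)(V_GS − V_t)² with V_GS = V_G − I_D·R_S = 4.19 − 0.82·I_D.
Substituting gives 0.168·I_D² − 1.77·I_D + 0.889 = 0, with roots I_D = 0.528 or 10 mA.
The root I_D = 10 mA gives V_GS = -4.03 V ≤ V_t, so take I_D = 0.528 mA.
Then V_GS = 3.75 V and V_DS = V_DD − I_D(R_D+R_S) = 18 − 0.528×2.02 = 16.9 V.
Saturation requires V_DS ≥ V_GS − V_t = 1.45 V; 16.9 ≥ 1.45 ✓.

I_D ≈ 0.53 mA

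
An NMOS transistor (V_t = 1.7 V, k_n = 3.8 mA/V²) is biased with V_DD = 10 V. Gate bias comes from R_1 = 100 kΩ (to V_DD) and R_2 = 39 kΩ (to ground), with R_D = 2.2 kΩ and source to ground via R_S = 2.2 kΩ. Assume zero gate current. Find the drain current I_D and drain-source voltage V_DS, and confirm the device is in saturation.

V_G = V_DD·R_2/(R_1+R_2) = 10×39/139 = 2.81 V.
Assume saturation: I_D = (k_n/2)(V_GS − V_t)² with V_GS = V_G − I_D·R_S = 2.81 − 2.2·I_D.
Substituting gives 9.2·I_D² − 10.2·I_D + 2.32 = 0, with roots I_D = 0.317 or 0.797 mA.
The root I_D = 0.797 mA gives V_GS = 1.05 V ≤ V_t, so take I_D = 0.317 mA.
Then V_GS = 2.11 V and V_DS = V_DD − I_D(R_D+R_S) = 10 − 0.317×4.4 = 8.61 V.
Saturation requires V_DS ≥ V_GS − V_t = 0.408 V; 8.61 ≥ 0.408 ✓.

I_D ≈ 0.32 mA, V_DS ≈ 8.6 V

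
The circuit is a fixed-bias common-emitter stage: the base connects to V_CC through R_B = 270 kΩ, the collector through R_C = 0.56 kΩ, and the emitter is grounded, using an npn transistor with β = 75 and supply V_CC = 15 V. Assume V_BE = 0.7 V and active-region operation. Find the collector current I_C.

I_C ≈ 4 mA

Base loop: V_CC = I_B·R_B + V_BE, so I_B = (15 − 0.7)/270 kΩ = 0.053 mA.
In the active region I_C = β·I_B = 75 × 0.053 = 3.97 mA.
Collector loop: V_CE = V_CC − I_C·R_C = 15 − 3.97×0.56 = 12.8 V.
Since V_CE = 12.8 V > V_CE(sat) ≈ 0.2 V, the transistor is in the active region as assumed.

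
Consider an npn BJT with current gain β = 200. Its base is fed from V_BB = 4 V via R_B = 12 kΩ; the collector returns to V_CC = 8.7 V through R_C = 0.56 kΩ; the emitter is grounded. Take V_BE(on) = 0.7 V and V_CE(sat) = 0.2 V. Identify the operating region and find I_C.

saturation; I_C ≈ 15 mA

Assume active: I_B = (4 − 0.7)/12 = 0.275 mA, giving I_C = β·I_B = 55 mA.
But then V_CE = 8.7 − 55×0.56 = -22.1 V < V_CE(sat) = 0.2 V — impossible in the active region.
So the transistor is saturated. With V_CE = 0.2 V, I_C = (V_CC − 0.2)/R_C = 8.5/0.56 = 15.2 mA.
Check: β·I_B = 55 mA > I_C = 15.2 mA, confirming saturation.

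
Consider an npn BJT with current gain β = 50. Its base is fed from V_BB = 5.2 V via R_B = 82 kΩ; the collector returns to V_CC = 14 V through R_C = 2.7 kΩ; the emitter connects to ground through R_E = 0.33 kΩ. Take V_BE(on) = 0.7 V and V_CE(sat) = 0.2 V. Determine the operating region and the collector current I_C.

active; I_C ≈ 2.3 mA

Assume active. Base-emitter loop: I_B = (V_BB − V_BE)/(R_B + (β+1)R_E) = (5.2 − 0.7)/(82 + 51×0.33) = 0.0455 mA.
I_C = β·I_B = 50×0.0455 = 2.28 mA.
V_CE = V_CC − I_C·R_C − I_E·R_E = 14 − 2.28×2.7 − 2.32×0.33 = 7.09 V > V_CE(sat), so the active-region assumption holds.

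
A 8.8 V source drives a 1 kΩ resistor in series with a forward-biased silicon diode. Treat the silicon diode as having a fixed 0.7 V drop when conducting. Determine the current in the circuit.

KVL around the loop: 8.8 = V_D + I·R = 0.7 + I × 1 kΩ.
So I = (8.8 − 0.7) / 1 kΩ = 8.1 / 1 = 8.1 mA.

I ≈ 8.1 mA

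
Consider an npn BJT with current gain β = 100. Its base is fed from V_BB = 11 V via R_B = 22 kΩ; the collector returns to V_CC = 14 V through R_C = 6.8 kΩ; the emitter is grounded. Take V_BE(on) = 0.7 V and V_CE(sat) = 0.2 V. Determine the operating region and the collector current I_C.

saturation; I_C ≈ 2 mA

Assume active: I_B = (11 − 0.7)/22 = 0.468 mA, giving I_C = β·I_B = 46.8 mA.
But then V_CE = 14 − 46.8×6.8 = -304 V < V_CE(sat) = 0.2 V — impossible in the active region.
So the transistor is saturated. With V_CE = 0.2 V, I_C = (V_CC − 0.2)/R_C = 13.8/6.8 = 2.03 mA.
Check: β·I_B = 46.8 mA > I_C = 2.03 mA, confirming saturation.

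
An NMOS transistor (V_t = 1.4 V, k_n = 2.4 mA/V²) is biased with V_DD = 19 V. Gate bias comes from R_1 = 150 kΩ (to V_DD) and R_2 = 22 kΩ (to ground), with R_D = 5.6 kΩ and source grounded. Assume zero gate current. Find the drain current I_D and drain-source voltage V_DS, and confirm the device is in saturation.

V_G = V_DD·R_2/(R_1+R_2) = 19×22/172 = 2.43 V. With the source grounded, V_GS = V_G = 2.43 V.
Assume saturation: I_D = (k_n/2)(V_GS − V_t)² = (2.4/2)×(2.43 − 1.4)² = 1.2×1.03² = 1.27 mA.
V_DS = V_DD − I_D·R_D = 19 − 1.27×5.6 = 11.9 V.
Saturation requires V_DS ≥ V_GS − V_t = 1.03 V; 11.9 ≥ 1.03 ✓.

I_D ≈ 1.3 mA, V_DS ≈ 12 V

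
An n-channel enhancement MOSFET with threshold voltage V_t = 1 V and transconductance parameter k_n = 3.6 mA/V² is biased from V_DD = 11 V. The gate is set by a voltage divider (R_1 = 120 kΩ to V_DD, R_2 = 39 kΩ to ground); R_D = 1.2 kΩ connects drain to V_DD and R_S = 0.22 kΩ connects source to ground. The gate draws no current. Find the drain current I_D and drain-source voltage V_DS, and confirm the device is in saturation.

I_D ≈ 2.4 mA, V_DS ≈ 7.5 V

V_G = V_DD·R_2/(R_1+R_2) = 11×39/159 = 2.7 V.
Assume saturation: I_D = (k_n/2)(V_GS − V_t)² with V_GS = V_G − I_D·R_S = 2.7 − 0.22·I_D.
Substituting gives 0.0871·I_D² − 2.34·I_D + 5.19 = 0, with roots I_D = 2.43 or 24.5 mA.
The root I_D = 24.5 mA gives V_GS = -2.69 V ≤ V_t, so take I_D = 2.43 mA.
Then V_GS = 2.16 V and V_DS = V_DD − I_D(R_D+R_S) = 11 − 2.43×1.42 = 7.54 V.
Saturation requires V_DS ≥ V_GS − V_t = 1.16 V; 7.54 ≥ 1.16 ✓.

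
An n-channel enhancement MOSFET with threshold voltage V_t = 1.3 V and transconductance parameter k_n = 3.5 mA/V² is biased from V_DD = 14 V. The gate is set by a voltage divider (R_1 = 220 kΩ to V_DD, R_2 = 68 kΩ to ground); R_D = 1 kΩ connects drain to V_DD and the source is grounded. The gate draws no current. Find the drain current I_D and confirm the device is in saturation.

I_D ≈ 7 mA

V_G = V_DD·R_2/(R_1+R_2) = 14×68/288 = 3.31 V. With the source grounded, V_GS = V_G = 3.31 V.
Assume saturation: I_D = (k_n/2)(V_GS − V_t)² = (3.5/2)×(3.31 − 1.3)² = 1.75×2.01² = 7.04 mA.
V_DS = V_DD − I_D·R_D = 14 − 7.04×1 = 6.96 V.
Saturation requires V_DS ≥ V_GS − V_t = 2.01 V; 6.96 ≥ 2.01 ✓.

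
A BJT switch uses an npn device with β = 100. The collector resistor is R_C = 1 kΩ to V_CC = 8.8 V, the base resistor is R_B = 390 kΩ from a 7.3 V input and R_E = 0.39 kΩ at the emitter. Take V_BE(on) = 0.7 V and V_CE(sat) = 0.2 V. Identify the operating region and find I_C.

active; I_C ≈ 1.5 mA

Assume active. Base-emitter loop: I_B = (V_BB − V_BE)/(R_B + (β+1)R_E) = (7.3 − 0.7)/(390 + 101×0.39) = 0.0154 mA.
I_C = β·I_B = 100×0.0154 = 1.54 mA.
V_CE = V_CC − I_C·R_C − I_E·R_E = 8.8 − 1.54×1 − 1.55×0.39 = 6.66 V > V_CE(sat), so the active-region assumption holds.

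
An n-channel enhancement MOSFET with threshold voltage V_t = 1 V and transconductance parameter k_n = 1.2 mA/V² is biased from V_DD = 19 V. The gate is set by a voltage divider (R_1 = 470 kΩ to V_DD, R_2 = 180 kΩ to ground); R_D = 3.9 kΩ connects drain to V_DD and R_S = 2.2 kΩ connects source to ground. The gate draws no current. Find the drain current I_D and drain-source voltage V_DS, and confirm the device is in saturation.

I_D ≈ 1.3 mA, V_DS ≈ 11 V

V_G = V_DD·R_2/(R_1+R_2) = 19×180/650 = 5.26 V.
Assume saturation: I_D = (k_n/2)(V_GS − V_t)² with V_GS = V_G − I_D·R_S = 5.26 − 2.2·I_D.
Substituting gives 2.9·I_D² − 12.3·I_D + 10.9 = 0, with roots I_D = 1.27 or 2.94 mA.
The root I_D = 2.94 mA gives V_GS = -1.22 V ≤ V_t, so take I_D = 1.27 mA.
Then V_GS = 2.46 V and V_DS = V_DD − I_D(R_D+R_S) = 19 − 1.27×6.1 = 11.2 V.
Saturation requires V_DS ≥ V_GS − V_t = 1.46 V; 11.2 ≥ 1.46 ✓.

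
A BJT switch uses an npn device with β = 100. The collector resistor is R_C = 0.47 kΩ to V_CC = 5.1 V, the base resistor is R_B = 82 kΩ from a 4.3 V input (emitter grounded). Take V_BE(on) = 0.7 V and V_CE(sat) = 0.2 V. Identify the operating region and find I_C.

active; I_C ≈ 4.4 mA

Assume active. Base-emitter loop: I_B = (V_BB − V_BE)/R_B = (4.3 − 0.7)/82 = 0.0439 mA.
I_C = β·I_B = 100×0.0439 = 4.39 mA.
V_CE = V_CC − I_C·R_C = 5.1 − 4.39×0.47 = 3.04 V > V_CE(sat), so the active-region assumption holds.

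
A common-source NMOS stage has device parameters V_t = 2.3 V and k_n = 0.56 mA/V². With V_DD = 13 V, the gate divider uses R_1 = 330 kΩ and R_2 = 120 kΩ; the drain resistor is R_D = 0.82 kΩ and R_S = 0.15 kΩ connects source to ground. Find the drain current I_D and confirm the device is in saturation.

V_G = V_DD·R_2/(R_1+R_2) = 13×120/450 = 3.47 V.
Assume saturation: I_D = (k_n/2)(V_GS − V_t)² with V_GS = V_G − I_D·R_S = 3.47 − 0.15·I_D.
Substituting gives 0.0063·I_D² − 1.1·I_D + 0.381 = 0, with roots I_D = 0.348 or 174 mA.
The root I_D = 174 mA gives V_GS = -22.6 V ≤ V_t, so take I_D = 0.348 mA.
Then V_GS = 3.41 V and V_DS = V_DD − I_D(R_D+R_S) = 13 − 0.348×0.97 = 12.7 V.
Saturation requires V_DS ≥ V_GS − V_t = 1.11 V; 12.7 ≥ 1.11 ✓.

I_D ≈ 0.35 mA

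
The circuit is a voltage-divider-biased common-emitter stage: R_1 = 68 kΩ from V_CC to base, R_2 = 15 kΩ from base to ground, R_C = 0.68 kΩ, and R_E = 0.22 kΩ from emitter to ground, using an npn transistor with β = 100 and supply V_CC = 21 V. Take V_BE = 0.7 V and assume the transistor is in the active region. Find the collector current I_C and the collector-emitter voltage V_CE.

Thevenize the base divider: V_Th = V_CC·R_2/(R_1+R_2) = 21×15/83 = 3.8 V, R_Th = R_1‖R_2 = 12.3 kΩ.
Base-emitter loop: V_Th = I_B·R_Th + V_BE + (β+1)I_B·R_E, so I_B = (3.8 − 0.7) / (12.3 + 101×0.22) = 0.0897 mA.
I_C = β·I_B = 100×0.0897 = 8.97 mA, and I_E = (β+1)I_B = 9.06 mA.
V_CE = V_CC − I_C·R_C − I_E·R_E = 21 − 8.97×0.68 − 9.06×0.22 = 12.9 V.
V_CE = 12.9 V > 0.2 V confirms active-region operation.

I_C ≈ 9 mA, V_CE ≈ 13 V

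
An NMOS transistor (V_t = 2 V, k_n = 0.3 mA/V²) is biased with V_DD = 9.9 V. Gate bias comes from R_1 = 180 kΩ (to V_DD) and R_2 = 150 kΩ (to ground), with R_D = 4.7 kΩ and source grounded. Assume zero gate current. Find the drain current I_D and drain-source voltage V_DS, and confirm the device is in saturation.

I_D ≈ 0.94 mA, V_DS ≈ 5.5 V

V_G = V_DD·R_2/(R_1+R_2) = 9.9×150/330 = 4.5 V. With the source grounded, V_GS = V_G = 4.5 V.
Assume saturation: I_D = (k_n/2)(V_GS − V_t)² = (0.3/2)×(4.5 − 2)² = 0.15×2.5² = 0.938 mA.
V_DS = V_DD − I_D·R_D = 9.9 − 0.938×4.7 = 5.49 V.
Saturation requires V_DS ≥ V_GS − V_t = 2.5 V; 5.49 ≥ 2.5 ✓.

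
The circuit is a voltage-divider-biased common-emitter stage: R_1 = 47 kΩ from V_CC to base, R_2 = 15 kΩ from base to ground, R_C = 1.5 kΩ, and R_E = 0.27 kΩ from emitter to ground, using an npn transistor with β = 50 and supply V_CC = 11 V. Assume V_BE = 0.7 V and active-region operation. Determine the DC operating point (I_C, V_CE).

Thevenize the base divider: V_Th = V_CC·R_2/(R_1+R_2) = 11×15/62 = 2.66 V, R_Th = R_1‖R_2 = 11.4 kΩ.
Base-emitter loop: V_Th = I_B·R_Th + V_BE + (β+1)I_B·R_E, so I_B = (2.66 − 0.7) / (11.4 + 51×0.27) = 0.078 mA.
I_C = β·I_B = 50×0.078 = 3.9 mA, and I_E = (β+1)I_B = 3.98 mA.
V_CE = V_CC − I_C·R_C − I_E·R_E = 11 − 3.9×1.5 − 3.98×0.27 = 4.07 V.
V_CE = 4.07 V > 0.2 V confirms active-region operation.

I_C ≈ 3.9 mA, V_CE ≈ 4.1 V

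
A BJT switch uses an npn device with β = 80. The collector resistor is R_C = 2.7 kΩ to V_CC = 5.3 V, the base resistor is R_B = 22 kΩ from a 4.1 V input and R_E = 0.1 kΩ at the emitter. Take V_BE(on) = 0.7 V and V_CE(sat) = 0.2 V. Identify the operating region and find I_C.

saturation; I_C ≈ 1.8 mA

Assume active: I_B = (4.1 − 0.7)/(22 + 81×0.1) = 0.113 mA, I_C = β·I_B = 9.04 mA.
Then V_CE = 5.3 − 9.04×2.7 − 9.15×0.1 = -20 V < 0.2 V — the active assumption fails.
Re-solve with V_CE = 0.2 V. KCL at the emitter: V_E/R_E = (V_BB−0.7−V_E)/R_B + (V_CC−0.2−V_E)/R_C, giving V_E = 0.196 V.
I_C = (V_CC − 0.2 − V_E)/R_C = (5.1 − 0.196)/2.7 = 1.82 mA.
Check: I_B = (3.4 − 0.196)/22 = 0.146 mA, and β·I_B = 11.7 mA > I_C, confirming saturation.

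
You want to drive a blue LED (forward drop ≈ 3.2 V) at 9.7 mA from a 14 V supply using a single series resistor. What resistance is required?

The resistor drops V_S − V_D = 14 − 3.2 = 10.8 V at 9.7 mA.
R = 10.8 V / 9.7 mA = 1.11 kΩ.

R ≈ 1.1 kΩ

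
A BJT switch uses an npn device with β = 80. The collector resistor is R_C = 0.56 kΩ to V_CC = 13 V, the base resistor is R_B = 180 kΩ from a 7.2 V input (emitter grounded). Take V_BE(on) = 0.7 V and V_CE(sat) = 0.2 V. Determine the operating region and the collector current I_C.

active; I_C ≈ 2.9 mA

Assume active. Base-emitter loop: I_B = (V_BB − V_BE)/R_B = (7.2 − 0.7)/180 = 0.0361 mA.
I_C = β·I_B = 80×0.0361 = 2.89 mA.
V_CE = V_CC − I_C·R_C = 13 − 2.89×0.56 = 11.4 V > V_CE(sat), so the active-region assumption holds.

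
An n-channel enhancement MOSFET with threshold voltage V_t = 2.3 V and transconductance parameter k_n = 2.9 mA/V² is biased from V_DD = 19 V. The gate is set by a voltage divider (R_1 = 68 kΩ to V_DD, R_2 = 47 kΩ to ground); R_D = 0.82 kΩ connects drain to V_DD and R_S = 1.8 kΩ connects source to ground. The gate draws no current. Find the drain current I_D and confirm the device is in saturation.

V_G = V_DD·R_2/(R_1+R_2) = 19×47/115 = 7.77 V.
Assume saturation: I_D = (k_n/2)(V_GS − V_t)² with V_GS = V_G − I_D·R_S = 7.77 − 1.8·I_D.
Substituting gives 4.7·I_D² − 29.5·I_D + 43.3 = 0, with roots I_D = 2.33 or 3.95 mA.
The root I_D = 3.95 mA gives V_GS = 0.649 V ≤ V_t, so take I_D = 2.33 mA.
Then V_GS = 3.57 V and V_DS = V_DD − I_D(R_D+R_S) = 19 − 2.33×2.62 = 12.9 V.
Saturation requires V_DS ≥ V_GS − V_t = 1.27 V; 12.9 ≥ 1.27 ✓.

I_D ≈ 2.3 mA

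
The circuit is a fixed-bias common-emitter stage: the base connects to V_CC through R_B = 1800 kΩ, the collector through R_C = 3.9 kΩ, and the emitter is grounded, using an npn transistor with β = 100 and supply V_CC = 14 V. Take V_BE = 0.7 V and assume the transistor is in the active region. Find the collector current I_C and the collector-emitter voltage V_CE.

Base loop: V_CC = I_B·R_B + V_BE, so I_B = (14 − 0.7)/1800 kΩ = 0.00739 mA.
In the active region I_C = β·I_B = 100 × 0.00739 = 0.739 mA.
Collector loop: V_CE = V_CC − I_C·R_C = 14 − 0.739×3.9 = 11.1 V.
Since V_CE = 11.1 V > V_CE(sat) ≈ 0.2 V, the transistor is in the active region as assumed.

I_C ≈ 0.74 mA, V_CE ≈ 11 V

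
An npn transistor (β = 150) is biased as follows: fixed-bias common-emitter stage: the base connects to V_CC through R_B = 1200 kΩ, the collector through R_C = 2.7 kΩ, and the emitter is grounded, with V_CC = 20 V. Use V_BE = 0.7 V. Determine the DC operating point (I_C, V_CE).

Base loop: V_CC = I_B·R_B + V_BE, so I_B = (20 − 0.7)/1200 kΩ = 0.0161 mA.
In the active region I_C = β·I_B = 150 × 0.0161 = 2.41 mA.
Collector loop: V_CE = V_CC − I_C·R_C = 20 − 2.41×2.7 = 13.5 V.
Since V_CE = 13.5 V > V_CE(sat) ≈ 0.2 V, the transistor is in the active region as assumed.

I_C ≈ 2.4 mA, V_CE ≈ 13 V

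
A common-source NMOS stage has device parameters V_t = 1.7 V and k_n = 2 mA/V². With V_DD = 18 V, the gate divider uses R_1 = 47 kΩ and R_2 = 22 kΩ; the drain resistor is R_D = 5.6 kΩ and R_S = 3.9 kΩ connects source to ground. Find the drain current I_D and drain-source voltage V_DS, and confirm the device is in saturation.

V_G = V_DD·R_2/(R_1+R_2) = 18×22/69 = 5.74 V.
Assume saturation: I_D = (k_n/2)(V_GS − V_t)² with V_GS = V_G − I_D·R_S = 5.74 − 3.9·I_D.
Substituting gives 15.2·I_D² − 32.5·I_D + 16.3 = 0, with roots I_D = 0.806 or 1.33 mA.
The root I_D = 1.33 mA gives V_GS = 0.546 V ≤ V_t, so take I_D = 0.806 mA.
Then V_GS = 2.6 V and V_DS = V_DD − I_D(R_D+R_S) = 18 − 0.806×9.5 = 10.3 V.
Saturation requires V_DS ≥ V_GS − V_t = 0.898 V; 10.3 ≥ 0.898 ✓.

I_D ≈ 0.81 mA, V_DS ≈ 10 V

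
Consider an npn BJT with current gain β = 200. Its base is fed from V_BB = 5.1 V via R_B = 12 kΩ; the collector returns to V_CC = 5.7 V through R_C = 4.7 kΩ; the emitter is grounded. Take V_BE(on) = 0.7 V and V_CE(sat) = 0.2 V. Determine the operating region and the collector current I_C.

saturation; I_C ≈ 1.2 mA

Assume active: I_B = (5.1 − 0.7)/12 = 0.367 mA, giving I_C = β·I_B = 73.3 mA.
But then V_CE = 5.7 − 73.3×4.7 = -339 V < V_CE(sat) = 0.2 V — impossible in the active region.
So the transistor is saturated. With V_CE = 0.2 V, I_C = (V_CC − 0.2)/R_C = 5.5/4.7 = 1.17 mA.
Check: β·I_B = 73.3 mA > I_C = 1.17 mA, confirming saturation.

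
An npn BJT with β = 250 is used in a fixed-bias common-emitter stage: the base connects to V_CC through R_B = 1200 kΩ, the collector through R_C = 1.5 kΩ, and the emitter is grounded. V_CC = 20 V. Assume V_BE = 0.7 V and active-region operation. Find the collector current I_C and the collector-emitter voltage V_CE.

I_C ≈ 4 mA, V_CE ≈ 14 V

Base loop: V_CC = I_B·R_B + V_BE, so I_B = (20 − 0.7)/1200 kΩ = 0.0161 mA.
In the active region I_C = β·I_B = 250 × 0.0161 = 4.02 mA.
Collector loop: V_CE = V_CC − I_C·R_C = 20 − 4.02×1.5 = 14 V.
Since V_CE = 14 V > V_CE(sat) ≈ 0.2 V, the transistor is in the active region as assumed.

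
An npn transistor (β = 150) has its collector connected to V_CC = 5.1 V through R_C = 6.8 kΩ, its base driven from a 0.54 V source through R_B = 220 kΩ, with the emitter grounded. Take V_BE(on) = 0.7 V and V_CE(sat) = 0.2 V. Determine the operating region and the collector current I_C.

V_BB = 0.54 V ≤ V_BE(on) = 0.7 V, so the base-emitter junction is not forward biased.
The transistor is in cutoff: I_B = I_C = 0.

cutoff; I_C ≈ 0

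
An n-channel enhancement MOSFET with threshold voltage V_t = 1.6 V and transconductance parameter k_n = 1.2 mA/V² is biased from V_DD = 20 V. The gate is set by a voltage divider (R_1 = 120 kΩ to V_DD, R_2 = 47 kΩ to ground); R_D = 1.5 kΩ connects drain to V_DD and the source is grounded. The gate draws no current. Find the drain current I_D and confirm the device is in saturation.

I_D ≈ 9.7 mA

V_G = V_DD·R_2/(R_1+R_2) = 20×47/167 = 5.63 V. With the source grounded, V_GS = V_G = 5.63 V.
Assume saturation: I_D = (k_n/2)(V_GS − V_t)² = (1.2/2)×(5.63 − 1.6)² = 0.6×4.03² = 9.74 mA.
V_DS = V_DD − I_D·R_D = 20 − 9.74×1.5 = 5.39 V.
Saturation requires V_DS ≥ V_GS − V_t = 4.03 V; 5.39 ≥ 4.03 ✓.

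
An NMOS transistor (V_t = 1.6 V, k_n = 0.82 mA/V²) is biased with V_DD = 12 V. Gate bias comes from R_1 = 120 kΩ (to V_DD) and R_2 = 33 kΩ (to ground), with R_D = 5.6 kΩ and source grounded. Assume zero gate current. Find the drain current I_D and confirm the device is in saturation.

V_G = V_DD·R_2/(R_1+R_2) = 12×33/153 = 2.59 V. With the source grounded, V_GS = V_G = 2.59 V.
Assume saturation: I_D = (k_n/2)(V_GS − V_t)² = (0.82/2)×(2.59 − 1.6)² = 0.41×0.988² = 0.4 mA.
V_DS = V_DD − I_D·R_D = 12 − 0.4×5.6 = 9.76 V.
Saturation requires V_DS ≥ V_GS − V_t = 0.988 V; 9.76 ≥ 0.988 ✓.

I_D ≈ 0.4 mA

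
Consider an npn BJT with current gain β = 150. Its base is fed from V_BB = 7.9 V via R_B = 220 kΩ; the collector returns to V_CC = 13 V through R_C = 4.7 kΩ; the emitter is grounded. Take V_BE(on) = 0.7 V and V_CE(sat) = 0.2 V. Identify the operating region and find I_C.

Assume active: I_B = (7.9 − 0.7)/220 = 0.0327 mA, giving I_C = β·I_B = 4.91 mA.
But then V_CE = 13 − 4.91×4.7 = -10.1 V < V_CE(sat) = 0.2 V — impossible in the active region.
So the transistor is saturated. With V_CE = 0.2 V, I_C = (V_CC − 0.2)/R_C = 12.8/4.7 = 2.72 mA.
Check: β·I_B = 4.91 mA > I_C = 2.72 mA, confirming saturation.

saturation; I_C ≈ 2.7 mA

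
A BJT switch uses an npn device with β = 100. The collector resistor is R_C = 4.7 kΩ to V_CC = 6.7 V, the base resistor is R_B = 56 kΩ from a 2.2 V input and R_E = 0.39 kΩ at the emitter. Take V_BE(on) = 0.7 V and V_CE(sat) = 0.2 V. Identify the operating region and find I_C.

saturation; I_C ≈ 1.3 mA

Assume active: I_B = (2.2 − 0.7)/(56 + 101×0.39) = 0.0157 mA, I_C = β·I_B = 1.57 mA.
Then V_CE = 6.7 − 1.57×4.7 − 1.59×0.39 = -1.31 V < 0.2 V — the active assumption fails.
Re-solve with V_CE = 0.2 V. KCL at the emitter: V_E/R_E = (V_BB−0.7−V_E)/R_B + (V_CC−0.2−V_E)/R_C, giving V_E = 0.504 V.
I_C = (V_CC − 0.2 − V_E)/R_C = (6.5 − 0.504)/4.7 = 1.28 mA.
Check: I_B = (1.5 − 0.504)/56 = 0.0178 mA, and β·I_B = 1.78 mA > I_C, confirming saturation.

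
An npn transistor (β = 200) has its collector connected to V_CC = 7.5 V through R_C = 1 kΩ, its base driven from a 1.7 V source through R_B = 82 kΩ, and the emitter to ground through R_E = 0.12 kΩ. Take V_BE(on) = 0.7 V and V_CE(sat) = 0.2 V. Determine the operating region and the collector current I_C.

Assume active. Base-emitter loop: I_B = (V_BB − V_BE)/(R_B + (β+1)R_E) = (1.7 − 0.7)/(82 + 201×0.12) = 0.00942 mA.
I_C = β·I_B = 200×0.00942 = 1.88 mA.
V_CE = V_CC − I_C·R_C − I_E·R_E = 7.5 − 1.88×1 − 1.89×0.12 = 5.39 V > V_CE(sat), so the active-region assumption holds.

active; I_C ≈ 1.9 mA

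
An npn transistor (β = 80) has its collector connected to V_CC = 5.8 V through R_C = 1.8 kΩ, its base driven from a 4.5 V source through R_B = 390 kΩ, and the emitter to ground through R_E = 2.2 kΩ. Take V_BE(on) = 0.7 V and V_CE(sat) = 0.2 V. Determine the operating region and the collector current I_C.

Assume active. Base-emitter loop: I_B = (V_BB − V_BE)/(R_B + (β+1)R_E) = (4.5 − 0.7)/(390 + 81×2.2) = 0.00669 mA.
I_C = β·I_B = 80×0.00669 = 0.535 mA.
V_CE = V_CC − I_C·R_C − I_E·R_E = 5.8 − 0.535×1.8 − 0.542×2.2 = 3.65 V > V_CE(sat), so the active-region assumption holds.

active; I_C ≈ 0.54 mA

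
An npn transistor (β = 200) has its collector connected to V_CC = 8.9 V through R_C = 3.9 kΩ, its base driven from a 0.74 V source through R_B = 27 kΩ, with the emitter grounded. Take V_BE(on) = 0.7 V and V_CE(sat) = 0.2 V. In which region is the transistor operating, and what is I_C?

Assume active. Base-emitter loop: I_B = (V_BB − V_BE)/R_B = (0.74 − 0.7)/27 = 0.00148 mA.
I_C = β·I_B = 200×0.00148 = 0.296 mA.
V_CE = V_CC − I_C·R_C = 8.9 − 0.296×3.9 = 7.74 V > V_CE(sat), so the active-region assumption holds.

active; I_C ≈ 0.3 mA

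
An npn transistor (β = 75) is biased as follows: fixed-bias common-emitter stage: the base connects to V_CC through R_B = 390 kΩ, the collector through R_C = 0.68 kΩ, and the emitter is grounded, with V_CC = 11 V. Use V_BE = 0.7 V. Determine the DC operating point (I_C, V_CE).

Base loop: V_CC = I_B·R_B + V_BE, so I_B = (11 − 0.7)/390 kΩ = 0.0264 mA.
In the active region I_C = β·I_B = 75 × 0.0264 = 1.98 mA.
Collector loop: V_CE = V_CC − I_C·R_C = 11 − 1.98×0.68 = 9.65 V.
Since V_CE = 9.65 V > V_CE(sat) ≈ 0.2 V, the transistor is in the active region as assumed.

I_C ≈ 2 mA, V_CE ≈ 9.7 V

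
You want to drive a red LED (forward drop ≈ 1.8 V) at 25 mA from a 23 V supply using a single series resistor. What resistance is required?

The resistor drops V_S − V_D = 23 − 1.8 = 21.2 V at 25 mA.
R = 21.2 V / 25 mA = 0.848 kΩ.

R ≈ 0.85 kΩ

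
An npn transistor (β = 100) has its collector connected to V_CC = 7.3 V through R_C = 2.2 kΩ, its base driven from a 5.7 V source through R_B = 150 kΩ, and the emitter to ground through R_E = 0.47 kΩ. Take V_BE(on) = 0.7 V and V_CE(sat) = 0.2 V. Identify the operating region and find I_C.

Assume active. Base-emitter loop: I_B = (V_BB − V_BE)/(R_B + (β+1)R_E) = (5.7 − 0.7)/(150 + 101×0.47) = 0.0253 mA.
I_C = β·I_B = 100×0.0253 = 2.53 mA.
V_CE = V_CC − I_C·R_C − I_E·R_E = 7.3 − 2.53×2.2 − 2.56×0.47 = 0.528 V > V_CE(sat), so the active-region assumption holds.

active; I_C ≈ 2.5 mA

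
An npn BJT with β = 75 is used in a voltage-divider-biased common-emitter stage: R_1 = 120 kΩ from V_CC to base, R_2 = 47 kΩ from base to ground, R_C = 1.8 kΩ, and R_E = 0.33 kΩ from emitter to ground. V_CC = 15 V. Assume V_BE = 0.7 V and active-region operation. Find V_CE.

Thevenize the base divider: V_Th = V_CC·R_2/(R_1+R_2) = 15×47/167 = 4.22 V, R_Th = R_1‖R_2 = 33.8 kΩ.
Base-emitter loop: V_Th = I_B·R_Th + V_BE + (β+1)I_B·R_E, so I_B = (4.22 − 0.7) / (33.8 + 76×0.33) = 0.0598 mA.
I_C = β·I_B = 75×0.0598 = 4.49 mA, and I_E = (β+1)I_B = 4.55 mA.
V_CE = V_CC − I_C·R_C − I_E·R_E = 15 − 4.49×1.8 − 4.55×0.33 = 5.42 V.
V_CE = 5.42 V > 0.2 V confirms active-region operation.

V_CE ≈ 5.4 V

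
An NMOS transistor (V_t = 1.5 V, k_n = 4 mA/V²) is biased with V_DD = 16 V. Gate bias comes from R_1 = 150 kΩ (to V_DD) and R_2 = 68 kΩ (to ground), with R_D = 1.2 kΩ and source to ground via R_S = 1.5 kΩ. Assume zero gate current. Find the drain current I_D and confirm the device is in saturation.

V_G = V_DD·R_2/(R_1+R_2) = 16×68/218 = 4.99 V.
Assume saturation: I_D = (k_n/2)(V_GS − V_t)² with V_GS = V_G − I_D·R_S = 4.99 − 1.5·I_D.
Substituting gives 4.5·I_D² − 21.9·I_D + 24.4 = 0, with roots I_D = 1.71 or 3.17 mA.
The root I_D = 3.17 mA gives V_GS = 0.242 V ≤ V_t, so take I_D = 1.71 mA.
Then V_GS = 2.42 V and V_DS = V_DD − I_D(R_D+R_S) = 16 − 1.71×2.7 = 11.4 V.
Saturation requires V_DS ≥ V_GS − V_t = 0.925 V; 11.4 ≥ 0.925 ✓.

I_D ≈ 1.7 mA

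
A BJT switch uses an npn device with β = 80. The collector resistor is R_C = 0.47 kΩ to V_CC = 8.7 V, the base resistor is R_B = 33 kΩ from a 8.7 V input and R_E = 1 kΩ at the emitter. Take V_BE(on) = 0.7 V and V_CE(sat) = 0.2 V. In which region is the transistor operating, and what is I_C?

active; I_C ≈ 5.6 mA

Assume active. Base-emitter loop: I_B = (V_BB − V_BE)/(R_B + (β+1)R_E) = (8.7 − 0.7)/(33 + 81×1) = 0.0702 mA.
I_C = β·I_B = 80×0.0702 = 5.61 mA.
V_CE = V_CC − I_C·R_C − I_E·R_E = 8.7 − 5.61×0.47 − 5.68×1 = 0.377 V > V_CE(sat), so the active-region assumption holds.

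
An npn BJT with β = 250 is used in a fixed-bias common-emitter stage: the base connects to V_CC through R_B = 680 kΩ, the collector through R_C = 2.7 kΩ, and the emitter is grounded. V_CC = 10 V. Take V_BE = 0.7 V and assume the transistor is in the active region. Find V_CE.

V_CE ≈ 0.77 V

Base loop: V_CC = I_B·R_B + V_BE, so I_B = (10 − 0.7)/680 kΩ = 0.0137 mA.
In the active region I_C = β·I_B = 250 × 0.0137 = 3.42 mA.
Collector loop: V_CE = V_CC − I_C·R_C = 10 − 3.42×2.7 = 0.768 V.
Since V_CE = 0.768 V > V_CE(sat) ≈ 0.2 V, the transistor is in the active region as assumed.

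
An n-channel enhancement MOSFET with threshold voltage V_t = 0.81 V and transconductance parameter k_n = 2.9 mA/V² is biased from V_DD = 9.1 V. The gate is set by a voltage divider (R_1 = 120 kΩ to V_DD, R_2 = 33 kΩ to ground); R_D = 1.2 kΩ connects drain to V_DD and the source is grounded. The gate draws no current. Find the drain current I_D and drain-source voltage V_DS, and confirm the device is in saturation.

I_D ≈ 1.9 mA, V_DS ≈ 6.8 V

V_G = V_DD·R_2/(R_1+R_2) = 9.1×33/153 = 1.96 V. With the source grounded, V_GS = V_G = 1.96 V.
Assume saturation: I_D = (k_n/2)(V_GS − V_t)² = (2.9/2)×(1.96 − 0.81)² = 1.45×1.15² = 1.93 mA.
V_DS = V_DD − I_D·R_D = 9.1 − 1.93×1.2 = 6.79 V.
Saturation requires V_DS ≥ V_GS − V_t = 1.15 V; 6.79 ≥ 1.15 ✓.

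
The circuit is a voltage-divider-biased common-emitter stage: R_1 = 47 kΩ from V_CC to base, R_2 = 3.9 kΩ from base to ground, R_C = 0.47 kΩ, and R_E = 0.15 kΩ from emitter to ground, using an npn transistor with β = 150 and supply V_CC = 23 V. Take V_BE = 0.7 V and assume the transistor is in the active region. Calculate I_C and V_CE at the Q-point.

I_C ≈ 6.1 mA, V_CE ≈ 19 V

Thevenize the base divider: V_Th = V_CC·R_2/(R_1+R_2) = 23×3.9/50.9 = 1.76 V, R_Th = R_1‖R_2 = 3.6 kΩ.
Base-emitter loop: V_Th = I_B·R_Th + V_BE + (β+1)I_B·R_E, so I_B = (1.76 − 0.7) / (3.6 + 151×0.15) = 0.0405 mA.
I_C = β·I_B = 150×0.0405 = 6.07 mA, and I_E = (β+1)I_B = 6.11 mA.
V_CE = V_CC − I_C·R_C − I_E·R_E = 23 − 6.07×0.47 − 6.11×0.15 = 19.2 V.
V_CE = 19.2 V > 0.2 V confirms active-region operation.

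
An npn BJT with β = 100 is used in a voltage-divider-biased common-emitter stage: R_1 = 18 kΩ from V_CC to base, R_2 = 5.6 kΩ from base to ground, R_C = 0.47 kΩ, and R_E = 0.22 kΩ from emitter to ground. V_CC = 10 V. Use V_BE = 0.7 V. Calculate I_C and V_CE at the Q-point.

Thevenize the base divider: V_Th = V_CC·R_2/(R_1+R_2) = 10×5.6/23.6 = 2.37 V, R_Th = R_1‖R_2 = 4.27 kΩ.
Base-emitter loop: V_Th = I_B·R_Th + V_BE + (β+1)I_B·R_E, so I_B = (2.37 − 0.7) / (4.27 + 101×0.22) = 0.0631 mA.
I_C = β·I_B = 100×0.0631 = 6.31 mA, and I_E = (β+1)I_B = 6.38 mA.
V_CE = V_CC − I_C·R_C − I_E·R_E = 10 − 6.31×0.47 − 6.38×0.22 = 5.63 V.
V_CE = 5.63 V > 0.2 V confirms active-region operation.

I_C ≈ 6.3 mA, V_CE ≈ 5.6 V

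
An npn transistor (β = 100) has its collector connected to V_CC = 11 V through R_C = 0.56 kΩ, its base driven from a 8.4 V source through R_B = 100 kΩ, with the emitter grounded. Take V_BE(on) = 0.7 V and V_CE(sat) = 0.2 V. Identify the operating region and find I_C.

Assume active. Base-emitter loop: I_B = (V_BB − V_BE)/R_B = (8.4 − 0.7)/100 = 0.077 mA.
I_C = β·I_B = 100×0.077 = 7.7 mA.
V_CE = V_CC − I_C·R_C = 11 − 7.7×0.56 = 6.69 V > V_CE(sat), so the active-region assumption holds.

active; I_C ≈ 7.7 mA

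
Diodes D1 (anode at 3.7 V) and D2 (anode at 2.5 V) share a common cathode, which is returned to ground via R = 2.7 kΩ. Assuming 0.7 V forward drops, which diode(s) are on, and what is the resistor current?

Assume both conduct. Then node N would need to be at both 3.7−0.7 = 3 V and 2.5−0.7 = 1.8 V, which is impossible.
Assume only D1 conducts: V_N = 3.7 − 0.7 = 3 V, so I_R = 3/2.7 = 1.11 mA.
Check D2: its anode-to-cathode voltage is 2.5 − 3 = -0.5 V < 0.7 V, so it is off. The assumption is consistent.

Only D1 conducts; I_R ≈ 1.1 mA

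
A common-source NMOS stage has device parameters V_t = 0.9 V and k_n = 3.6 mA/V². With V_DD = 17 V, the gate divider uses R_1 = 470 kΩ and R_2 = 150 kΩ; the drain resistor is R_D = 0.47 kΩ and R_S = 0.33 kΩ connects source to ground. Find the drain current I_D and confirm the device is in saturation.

V_G = V_DD·R_2/(R_1+R_2) = 17×150/620 = 4.11 V.
Assume saturation: I_D = (k_n/2)(V_GS − V_t)² with V_GS = V_G − I_D·R_S = 4.11 − 0.33·I_D.
Substituting gives 0.196·I_D² − 4.82·I_D + 18.6 = 0, with roots I_D = 4.79 or 19.8 mA.
The root I_D = 19.8 mA gives V_GS = -2.42 V ≤ V_t, so take I_D = 4.79 mA.
Then V_GS = 2.53 V and V_DS = V_DD − I_D(R_D+R_S) = 17 − 4.79×0.8 = 13.2 V.
Saturation requires V_DS ≥ V_GS − V_t = 1.63 V; 13.2 ≥ 1.63 ✓.

I_D ≈ 4.8 mA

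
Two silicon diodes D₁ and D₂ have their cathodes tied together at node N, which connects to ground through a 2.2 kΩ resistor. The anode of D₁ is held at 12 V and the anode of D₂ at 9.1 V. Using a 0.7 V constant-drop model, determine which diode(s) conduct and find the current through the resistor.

Only D₁ conducts; I_R ≈ 5.1 mA

Assume both conduct. Then node N would need to be at both 12−0.7 = 11.3 V and 9.1−0.7 = 8.4 V, which is impossible.
Assume only D₁ conducts: V_N = 12 − 0.7 = 11.3 V, so I_R = 11.3/2.2 = 5.14 mA.
Check D₂: its anode-to-cathode voltage is 9.1 − 11.3 = -2.2 V < 0.7 V, so it is off. The assumption is consistent.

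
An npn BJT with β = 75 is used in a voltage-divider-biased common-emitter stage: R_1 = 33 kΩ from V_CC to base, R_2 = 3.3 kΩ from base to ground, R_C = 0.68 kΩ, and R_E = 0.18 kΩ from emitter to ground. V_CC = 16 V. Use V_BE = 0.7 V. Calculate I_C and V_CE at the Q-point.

I_C ≈ 3.4 mA, V_CE ≈ 13 V

Thevenize the base divider: V_Th = V_CC·R_2/(R_1+R_2) = 16×3.3/36.3 = 1.45 V, R_Th = R_1‖R_2 = 3 kΩ.
Base-emitter loop: V_Th = I_B·R_Th + V_BE + (β+1)I_B·R_E, so I_B = (1.45 − 0.7) / (3 + 76×0.18) = 0.0452 mA.
I_C = β·I_B = 75×0.0452 = 3.39 mA, and I_E = (β+1)I_B = 3.44 mA.
V_CE = V_CC − I_C·R_C − I_E·R_E = 16 − 3.39×0.68 − 3.44×0.18 = 13.1 V.
V_CE = 13.1 V > 0.2 V confirms active-region operation.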